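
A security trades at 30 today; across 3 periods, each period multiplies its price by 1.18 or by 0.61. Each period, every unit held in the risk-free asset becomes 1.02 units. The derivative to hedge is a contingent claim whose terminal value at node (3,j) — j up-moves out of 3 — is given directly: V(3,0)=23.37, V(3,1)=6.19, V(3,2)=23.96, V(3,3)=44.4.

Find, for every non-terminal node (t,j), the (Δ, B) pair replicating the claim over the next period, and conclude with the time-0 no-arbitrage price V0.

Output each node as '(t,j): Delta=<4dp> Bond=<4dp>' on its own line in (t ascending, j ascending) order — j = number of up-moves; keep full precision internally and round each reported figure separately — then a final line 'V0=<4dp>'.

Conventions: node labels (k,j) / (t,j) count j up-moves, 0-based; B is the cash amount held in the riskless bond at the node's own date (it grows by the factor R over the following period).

(0,0): Delta=0.9217 Bond=-0.7639
(1,0): Delta=0.7481 Bond=2.3976
(1,1): Delta=0.9567 Bond=-2.0188
(2,0): Delta=-2.7000 Bond=40.9369
(2,1): Delta=1.4437 Bond=-12.5755
(2,2): Delta=0.8585 Bond=2.0447
V0=26.8868

Arbitrage-free pricing uses the up-move probability p* = (R−d)/(u−d) = 0.7193, discounting each step at R = 1.02.
Expiry values: V(3,0)=23.3700, V(3,1)=6.1900, V(3,2)=23.9600, V(3,3)=44.4000
(2,0): S=11.1630. Δ = (V_up−V_dn)/(S_up−S_dn) = (6.1900−23.3700)/(13.1723−6.8094) = -2.7000. V = [p*·6.1900 + (1−p*)·23.3700]/1.02 = 10.7965. B = V − Δ·S = 40.9369.
(2,1): S=21.5940. Δ = (V_up−V_dn)/(S_up−S_dn) = (23.9600−6.1900)/(25.4809−13.1723) = 1.4437. V = [p*·23.9600 + (1−p*)·6.1900]/1.02 = 18.5999. B = V − Δ·S = -12.5755.
(2,2): S=41.7720. Δ = (V_up−V_dn)/(S_up−S_dn) = (44.4000−23.9600)/(49.2910−25.4809) = 0.8585. V = [p*·44.4000 + (1−p*)·23.9600]/1.02 = 37.9044. B = V − Δ·S = 2.0447.
(1,0): S=18.3000. Δ = (V_up−V_dn)/(S_up−S_dn) = (18.5999−10.7965)/(21.5940−11.1630) = 0.7481. V = [p*·18.5999 + (1−p*)·10.7965]/1.02 = 16.0877. B = V − Δ·S = 2.3976.
(1,1): S=35.4000. Δ = (V_up−V_dn)/(S_up−S_dn) = (37.9044−18.5999)/(41.7720−21.5940) = 0.9567. V = [p*·37.9044 + (1−p*)·18.5999]/1.02 = 31.8486. B = V − Δ·S = -2.0188.
(0,0): S=30.0000. Δ = (V_up−V_dn)/(S_up−S_dn) = (31.8486−16.0877)/(35.4000−18.3000) = 0.9217. V = [p*·31.8486 + (1−p*)·16.0877]/1.02 = 26.8868. B = V − Δ·S = -0.7639.
Verification: the root portfolio costs Δ(0,0)·S0 + B(0,0) = 26.8868, matching V0.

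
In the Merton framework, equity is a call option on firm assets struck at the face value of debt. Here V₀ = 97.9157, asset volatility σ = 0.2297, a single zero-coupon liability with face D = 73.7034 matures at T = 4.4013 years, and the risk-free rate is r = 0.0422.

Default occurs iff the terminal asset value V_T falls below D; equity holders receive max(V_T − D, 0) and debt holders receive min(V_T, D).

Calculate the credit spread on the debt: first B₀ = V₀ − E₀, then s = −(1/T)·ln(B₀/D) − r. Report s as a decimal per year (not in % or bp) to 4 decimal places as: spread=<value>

Apply the equity-as-call identities (strike 73.7034, horizon 4.4013 years):
d₁ = [ln(V₀/D) + (r + σ²/2)T] / (σ√T)
   = [ln(97.9157/73.7034) + (0.0422 + 0.5·0.2297²)·4.4013] / (0.2297·√4.4013)
   = [0.284058 + 0.301846] / 0.481894 = 1.215835
d₂ = d₁ − σ√T = 1.215835 − 0.481894 = 0.733941
N(d₁) = 0.887976,  N(d₂) = 0.768508,  e^(−rT) = 0.830494
E₀ = V₀·N(d₁) − D·e^(−rT)·N(d₂)
   = 97.9157·0.887976 − 73.7034·0.830494·0.768508 = 39.906284
B₀ = V₀ − E₀ = 97.9157 − 39.906284 = 58.009416
spread = −(1/T)·ln(B₀/D) − r = −(1/4.4013)·ln(58.009416/73.7034) − 0.0422 = 0.01220292

spread=0.0122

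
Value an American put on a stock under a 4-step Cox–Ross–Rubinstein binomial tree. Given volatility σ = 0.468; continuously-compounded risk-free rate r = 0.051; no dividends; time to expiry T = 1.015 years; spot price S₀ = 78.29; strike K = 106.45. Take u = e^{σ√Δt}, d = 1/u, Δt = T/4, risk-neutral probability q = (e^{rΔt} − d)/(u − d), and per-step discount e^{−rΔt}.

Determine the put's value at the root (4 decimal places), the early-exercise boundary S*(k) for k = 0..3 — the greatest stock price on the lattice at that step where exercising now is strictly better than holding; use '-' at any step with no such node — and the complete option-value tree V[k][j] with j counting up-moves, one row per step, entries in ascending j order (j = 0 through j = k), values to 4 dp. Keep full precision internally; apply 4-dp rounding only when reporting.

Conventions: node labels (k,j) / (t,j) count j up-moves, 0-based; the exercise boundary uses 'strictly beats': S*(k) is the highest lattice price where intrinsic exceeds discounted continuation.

price = 32.3850
boundary = - 61.8475 48.8582 61.8475
tree:
32.3850
44.6025 19.4360
57.5918 30.2256 7.7457
67.8530 44.6025 14.7689 0.0000
75.9592 57.5918 28.1600 0.0000 0.0000

params: Δt=0.25375 u=1.26586 d=0.78998 q=0.46871 e^(-rΔt)=0.98714
t_4 payoffs: 75.9592 57.5918 28.1600 0.0000 0.0000
t_3: node(3,0) S=38.5970 payoff=67.8530 vs cont=66.4843 → 67.8530 [stop]  node(3,1) S=61.8475 payoff=44.6025 vs cont=43.2338 → 44.6025 [stop]  node(3,2) S=99.1039 payoff=7.3461 vs cont=14.7689 → 14.7689 [wait]  node(3,3) S=158.8031 payoff=0.0000 vs cont=0.0000 → 0.0000 [wait]  ⇒ S*(3)=61.8475
t_2: node(2,0) S=48.8582 payoff=57.5918 vs cont=56.2230 → 57.5918 [stop]  node(2,1) S=78.2900 payoff=28.1600 vs cont=30.2256 → 30.2256 [wait]  node(2,2) S=125.4512 payoff=0.0000 vs cont=7.7457 → 7.7457 [wait]  ⇒ S*(2)=48.8582
t_1: node(1,0) S=61.8475 payoff=44.6025 vs cont=44.1895 → 44.6025 [stop]  node(1,1) S=99.1039 payoff=7.3461 vs cont=19.4360 → 19.4360 [wait]  ⇒ S*(1)=61.8475
t_0: node(0,0) S=78.2900 payoff=28.1600 vs cont=32.3850 → 32.3850 [wait]  ⇒ S*(0)=-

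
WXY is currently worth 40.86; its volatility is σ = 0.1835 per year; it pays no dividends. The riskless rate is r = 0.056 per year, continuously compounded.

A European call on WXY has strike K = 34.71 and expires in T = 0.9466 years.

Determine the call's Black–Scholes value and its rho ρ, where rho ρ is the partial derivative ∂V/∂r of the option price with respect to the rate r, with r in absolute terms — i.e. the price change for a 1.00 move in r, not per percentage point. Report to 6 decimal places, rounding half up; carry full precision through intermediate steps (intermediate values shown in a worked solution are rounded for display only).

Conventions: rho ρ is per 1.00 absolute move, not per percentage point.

σ√T = 0.1835·√0.9466 = 0.178533
d₁ = (ln(S/K) + (r+σ²/2)T) / (σ√T) = (ln(40.86/34.71) + (0.056+0.1835²/2)·0.9466) / 0.178533 = (0.163124 + 0.068947) / 0.178533 = 1.299872
d₂ = d₁ − σ√T = 1.299872 − 0.178533 = 1.121338
e^{−rT} = 0.948371
N(d₁) = 0.903178,  N(d₂) = 0.868928
Call price V = S·N(d₁) − K·e^{−rT}·N(d₂) = 36.903834 − 28.603335 = 8.300499
ρ = K·T·e^{−rT}·N(d₂) = 27.075917

price = 8.300499
ρ = 27.075917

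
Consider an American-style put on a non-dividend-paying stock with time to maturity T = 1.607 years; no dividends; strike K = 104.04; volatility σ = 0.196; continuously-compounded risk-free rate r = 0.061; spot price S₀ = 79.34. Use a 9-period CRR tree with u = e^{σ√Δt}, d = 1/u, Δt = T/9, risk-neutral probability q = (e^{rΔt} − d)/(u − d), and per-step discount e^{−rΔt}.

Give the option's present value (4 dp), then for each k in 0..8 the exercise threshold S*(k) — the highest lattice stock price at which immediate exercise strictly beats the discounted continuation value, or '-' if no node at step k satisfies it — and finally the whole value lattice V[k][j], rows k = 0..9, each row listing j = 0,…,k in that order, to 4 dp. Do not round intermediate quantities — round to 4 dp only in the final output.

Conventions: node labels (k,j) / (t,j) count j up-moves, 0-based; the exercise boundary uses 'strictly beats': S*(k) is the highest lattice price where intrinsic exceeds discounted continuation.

price = 24.7000
boundary = 79.3400 86.1908 79.3400 86.1908 79.3400 86.1908 79.3400 86.1908 93.6332
tree:
24.7000
31.0063 17.8492
36.8113 24.7000 11.8235
42.1550 31.0063 17.8492 7.0374
47.0739 36.8113 24.7000 11.4208 3.5242
51.6018 42.1550 31.0063 17.8492 6.2909 1.2884
55.7698 47.0739 36.8113 24.7000 10.8558 2.6115 0.2112
59.6066 51.6018 42.1550 31.0063 17.8492 5.2435 0.4696 0.0000
63.1383 55.7698 47.0739 36.8113 24.7000 10.4068 1.0442 0.0000 0.0000
66.3894 59.6066 51.6018 42.1550 31.0063 17.8492 2.3218 0.0000 0.0000 0.0000

Δt=0.17856, u=1.08635, d=0.92052, q=0.54535, disc=e^(-rΔt)=0.98917
k=9 terminal: V=max(K-S,0) → 66.3894 59.6066 51.6018 42.1550 31.0063 17.8492 2.3218 0.0000 0.0000 0.0000
k=8: j=0 S=40.9017 intr=63.1383 cont=62.0113 V=63.1383[EX]; j=1 S=48.2702 intr=55.7698 cont=54.6428 V=55.7698[EX]; j=2 S=56.9661 intr=47.0739 cont=45.9468 V=47.0739[EX]; j=3 S=67.2287 intr=36.8113 cont=35.6843 V=36.8113[EX]; j=4 S=79.3400 intr=24.7000 cont=23.5730 V=24.7000[EX]; j=5 S=93.6332 intr=10.4068 cont=9.2797 V=10.4068[EX]; j=6 S=110.5014 intr=0.0000 cont=1.0442 V=1.0442[hold]; j=7 S=130.4084 intr=0.0000 cont=0.0000 V=0.0000[hold]; j=8 S=153.9017 intr=0.0000 cont=0.0000 V=0.0000[hold]  S*(8)=93.6332
k=7: j=0 S=44.4334 intr=59.6066 cont=58.4795 V=59.6066[EX]; j=1 S=52.4382 intr=51.6018 cont=50.4748 V=51.6018[EX]; j=2 S=61.8850 intr=42.1550 cont=41.0279 V=42.1550[EX]; j=3 S=73.0337 intr=31.0063 cont=29.8793 V=31.0063[EX]; j=4 S=86.1908 intr=17.8492 cont=16.7221 V=17.8492[EX]; j=5 S=101.7182 intr=2.3218 cont=5.2435 V=5.2435[hold]; j=6 S=120.0429 intr=0.0000 cont=0.4696 V=0.4696[hold]; j=7 S=141.6689 intr=0.0000 cont=0.0000 V=0.0000[hold]  S*(7)=86.1908
k=6: j=0 S=48.2702 intr=55.7698 cont=54.6428 V=55.7698[EX]; j=1 S=56.9661 intr=47.0739 cont=45.9468 V=47.0739[EX]; j=2 S=67.2287 intr=36.8113 cont=35.6843 V=36.8113[EX]; j=3 S=79.3400 intr=24.7000 cont=23.5730 V=24.7000[EX]; j=4 S=93.6332 intr=10.4068 cont=10.8558 V=10.8558[hold]; j=5 S=110.5014 intr=0.0000 cont=2.6115 V=2.6115[hold]; j=6 S=130.4084 intr=0.0000 cont=0.2112 V=0.2112[hold]  S*(6)=79.3400
k=5: j=0 S=52.4382 intr=51.6018 cont=50.4748 V=51.6018[EX]; j=1 S=61.8850 intr=42.1550 cont=41.0279 V=42.1550[EX]; j=2 S=73.0337 intr=31.0063 cont=29.8793 V=31.0063[EX]; j=3 S=86.1908 intr=17.8492 cont=16.9644 V=17.8492[EX]; j=4 S=101.7182 intr=2.3218 cont=6.2909 V=6.2909[hold]; j=5 S=120.0429 intr=0.0000 cont=1.2884 V=1.2884[hold]  S*(5)=86.1908
k=4: j=0 S=56.9661 intr=47.0739 cont=45.9468 V=47.0739[EX]; j=1 S=67.2287 intr=36.8113 cont=35.6843 V=36.8113[EX]; j=2 S=79.3400 intr=24.7000 cont=23.5730 V=24.7000[EX]; j=3 S=93.6332 intr=10.4068 cont=11.4208 V=11.4208[hold]; j=4 S=110.5014 intr=0.0000 cont=3.5242 V=3.5242[hold]  S*(4)=79.3400
k=3: j=0 S=61.8850 intr=42.1550 cont=41.0279 V=42.1550[EX]; j=1 S=73.0337 intr=31.0063 cont=29.8793 V=31.0063[EX]; j=2 S=86.1908 intr=17.8492 cont=17.2691 V=17.8492[EX]; j=3 S=101.7182 intr=2.3218 cont=7.0374 V=7.0374[hold]  S*(3)=86.1908
k=2: j=0 S=67.2287 intr=36.8113 cont=35.6843 V=36.8113[EX]; j=1 S=79.3400 intr=24.7000 cont=23.5730 V=24.7000[EX]; j=2 S=93.6332 intr=10.4068 cont=11.8235 V=11.8235[hold]  S*(2)=79.3400
k=1: j=0 S=73.0337 intr=31.0063 cont=29.8793 V=31.0063[EX]; j=1 S=86.1908 intr=17.8492 cont=17.4864 V=17.8492[EX]  S*(1)=86.1908
k=0: j=0 S=79.3400 intr=24.7000 cont=23.5730 V=24.7000[EX]  S*(0)=79.3400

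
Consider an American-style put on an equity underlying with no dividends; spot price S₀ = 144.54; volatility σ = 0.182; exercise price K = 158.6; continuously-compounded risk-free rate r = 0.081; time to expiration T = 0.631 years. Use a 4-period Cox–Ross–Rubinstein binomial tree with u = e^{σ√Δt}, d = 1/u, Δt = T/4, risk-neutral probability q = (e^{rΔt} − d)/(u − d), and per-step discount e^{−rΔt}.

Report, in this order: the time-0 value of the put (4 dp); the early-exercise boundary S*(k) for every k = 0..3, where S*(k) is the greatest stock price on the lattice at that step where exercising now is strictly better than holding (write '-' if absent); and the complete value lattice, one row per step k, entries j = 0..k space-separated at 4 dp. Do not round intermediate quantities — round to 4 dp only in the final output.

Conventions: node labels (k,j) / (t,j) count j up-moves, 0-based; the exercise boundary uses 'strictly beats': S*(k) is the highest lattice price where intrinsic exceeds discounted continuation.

price = 14.3883
boundary = - 134.4604 144.5400 134.4604
tree:
14.3883
24.1396 7.3806
33.5162 14.0600 2.5246
42.2390 24.1396 5.9578 0.0000
50.3535 33.5162 14.0600 0.0000 0.0000

Δt=0.15775, u=1.07496, d=0.93026, q=0.57081, disc=e^(-rΔt)=0.98730
k=4 terminal: V=max(K-S,0) → 50.3535 33.5162 14.0600 0.0000 0.0000
k=3: j=0 S=116.3610 intr=42.2390 cont=40.2254 V=42.2390[EX]; j=1 S=134.4604 intr=24.1396 cont=22.1259 V=24.1396[EX]; j=2 S=155.3752 intr=3.2248 cont=5.9578 V=5.9578[hold]; j=3 S=179.5431 intr=0.0000 cont=0.0000 V=0.0000[hold]  S*(3)=134.4604
k=2: j=0 S=125.0838 intr=33.5162 cont=31.5026 V=33.5162[EX]; j=1 S=144.5400 intr=14.0600 cont=13.5865 V=14.0600[EX]; j=2 S=167.0226 intr=0.0000 cont=2.5246 V=2.5246[hold]  S*(2)=144.5400
k=1: j=0 S=134.4604 intr=24.1396 cont=22.1259 V=24.1396[EX]; j=1 S=155.3752 intr=3.2248 cont=7.3806 V=7.3806[hold]  S*(1)=134.4604
k=0: j=0 S=144.5400 intr=14.0600 cont=14.3883 V=14.3883[hold]  S*(0)=-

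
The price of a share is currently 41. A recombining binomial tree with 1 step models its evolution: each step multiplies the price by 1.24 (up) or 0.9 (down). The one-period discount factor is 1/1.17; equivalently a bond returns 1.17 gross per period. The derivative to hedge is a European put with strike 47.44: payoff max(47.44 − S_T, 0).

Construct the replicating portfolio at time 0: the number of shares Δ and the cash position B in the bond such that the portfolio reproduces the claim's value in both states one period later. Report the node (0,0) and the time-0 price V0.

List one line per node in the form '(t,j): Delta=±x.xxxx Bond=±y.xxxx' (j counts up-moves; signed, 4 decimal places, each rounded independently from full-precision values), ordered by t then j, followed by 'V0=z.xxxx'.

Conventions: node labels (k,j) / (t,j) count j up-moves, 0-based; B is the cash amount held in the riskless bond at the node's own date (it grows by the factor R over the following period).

The replicating-portfolio and risk-neutral prices coincide; use p* = (1.17−0.9)/(1.24−0.9) = 0.7941 for the latter.
Expiry values: V(1,0)=10.5400, V(1,1)=0.0000
  t=0,j=0: stock 41.0000 → up 50.8400 (V=0.0000), down 36.9000 (V=10.5400). Price 1.8547; hedge Δ=-0.7561, bond B=32.8547.
As a check, the time-0 holding Δ(0,0)·S0 + B(0,0) comes to 1.8547 — exactly V0.

(0,0): Delta=-0.7561 Bond=32.8547
V0=1.8547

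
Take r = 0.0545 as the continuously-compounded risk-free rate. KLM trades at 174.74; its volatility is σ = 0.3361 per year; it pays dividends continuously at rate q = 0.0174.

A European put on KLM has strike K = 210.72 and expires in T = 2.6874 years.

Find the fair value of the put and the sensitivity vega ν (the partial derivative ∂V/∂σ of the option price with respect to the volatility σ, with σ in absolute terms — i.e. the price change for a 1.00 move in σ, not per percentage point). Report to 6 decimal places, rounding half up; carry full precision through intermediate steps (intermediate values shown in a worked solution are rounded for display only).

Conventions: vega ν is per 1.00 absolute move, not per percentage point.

price = 45.942972
ν = 108.319564

σ√T = 0.3361·√2.6874 = 0.550979
d₁ = (ln(S/K) + (r−q+σ²/2)T) / (σ√T) = (ln(174.74/210.72) + (0.0545−0.0174+0.3361²/2)·2.6874) / 0.550979 = (-0.187231 + 0.251491) / 0.550979 = 0.116629
d₂ = d₁ − σ√T = 0.116629 − 0.550979 = -0.434349
e^{−rT} = 0.863757
e^{−qT} = 0.954316
N(−d₁) = 0.453577,  N(−d₂) = 0.667983
Put price V = K·e^{−rT}·N(−d₂) − S·e^{−qT}·N(−d₁) = 121.580166 − 75.637194 = 45.942972
φ(d₁) = (1/√(2π))·e^{−d₁²/2} = 0.396238
ν = S·e^{−qT}·φ(d₁)·√T = 108.319564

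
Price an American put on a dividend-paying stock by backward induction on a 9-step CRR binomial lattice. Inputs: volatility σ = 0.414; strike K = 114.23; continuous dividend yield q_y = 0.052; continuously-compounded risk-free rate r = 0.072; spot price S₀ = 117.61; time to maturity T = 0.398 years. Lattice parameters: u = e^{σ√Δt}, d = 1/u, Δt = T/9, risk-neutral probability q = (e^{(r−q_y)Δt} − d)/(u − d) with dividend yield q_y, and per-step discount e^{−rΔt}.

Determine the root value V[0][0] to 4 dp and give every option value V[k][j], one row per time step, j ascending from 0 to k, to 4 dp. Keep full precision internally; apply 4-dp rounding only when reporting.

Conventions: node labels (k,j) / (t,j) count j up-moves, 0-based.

price = 10.1553
tree:
10.1553
14.0561 6.0523
18.9361 8.9321 3.0137
24.7475 12.8487 4.8041 1.1196
31.2745 17.9333 7.4980 1.9560 0.2329
38.1282 24.1543 11.4013 3.3748 0.4522 0.0000
44.4734 31.2058 16.7756 5.7314 0.8779 0.0000 0.0000
50.2896 38.1282 23.6537 9.5336 1.7046 0.0000 0.0000 0.0000
55.6208 44.4734 31.2058 15.4146 3.3097 0.0000 0.0000 0.0000 0.0000
60.5076 50.2896 38.1282 23.6537 6.4261 0.0000 0.0000 0.0000 0.0000 0.0000

params: Δt=0.04422 u=1.09096 d=0.91662 q=0.48332 e^(-rΔt)=0.99682
t_9 payoffs: 60.5076 50.2896 38.1282 23.6537 6.4261 0.0000 0.0000 0.0000 0.0000 0.0000
k=8: node(8,0) S=58.6092 payoff=55.6208 vs cont=55.3923 → 55.6208 [stop]  node(8,1) S=69.7566 payoff=44.4734 vs cont=44.2705 → 44.4734 [stop]  node(8,2) S=83.0242 payoff=31.2058 vs cont=31.0333 → 31.2058 [stop]  node(8,3) S=98.8154 payoff=15.4146 vs cont=15.2785 → 15.4146 [stop]  node(8,4) S=117.6100 payoff=0.0000 vs cont=3.3097 → 3.3097 [wait]  node(8,5) S=139.9793 payoff=0.0000 vs cont=0.0000 → 0.0000 [wait]  node(8,6) S=166.6033 payoff=0.0000 vs cont=0.0000 → 0.0000 [wait]  node(8,7) S=198.2912 payoff=0.0000 vs cont=0.0000 → 0.0000 [wait]  node(8,8) S=236.0060 payoff=0.0000 vs cont=0.0000 → 0.0000 [wait]
k=7: node(7,0) S=63.9404 payoff=50.2896 vs cont=50.0733 → 50.2896 [stop]  node(7,1) S=76.1018 payoff=38.1282 vs cont=37.9399 → 38.1282 [stop]  node(7,2) S=90.5763 payoff=23.6537 vs cont=23.4986 → 23.6537 [stop]  node(7,3) S=107.8039 payoff=6.4261 vs cont=9.5336 → 9.5336 [wait]  node(7,4) S=128.3081 payoff=0.0000 vs cont=1.7046 → 1.7046 [wait]  node(7,5) S=152.7122 payoff=0.0000 vs cont=0.0000 → 0.0000 [wait]  node(7,6) S=181.7580 payoff=0.0000 vs cont=0.0000 → 0.0000 [wait]  node(7,7) S=216.3282 payoff=0.0000 vs cont=0.0000 → 0.0000 [wait]
k=6: node(6,0) S=69.7566 payoff=44.4734 vs cont=44.2705 → 44.4734 [stop]  node(6,1) S=83.0242 payoff=31.2058 vs cont=31.0333 → 31.2058 [stop]  node(6,2) S=98.8154 payoff=15.4146 vs cont=16.7756 → 16.7756 [wait]  node(6,3) S=117.6100 payoff=0.0000 vs cont=5.7314 → 5.7314 [wait]  node(6,4) S=139.9793 payoff=0.0000 vs cont=0.8779 → 0.8779 [wait]  node(6,5) S=166.6033 payoff=0.0000 vs cont=0.0000 → 0.0000 [wait]  node(6,6) S=198.2912 payoff=0.0000 vs cont=0.0000 → 0.0000 [wait]
k=5: node(5,0) S=76.1018 payoff=38.1282 vs cont=37.9399 → 38.1282 [stop]  node(5,1) S=90.5763 payoff=23.6537 vs cont=24.1543 → 24.1543 [wait]  node(5,2) S=107.8039 payoff=6.4261 vs cont=11.4013 → 11.4013 [wait]  node(5,3) S=128.3081 payoff=0.0000 vs cont=3.3748 → 3.3748 [wait]  node(5,4) S=152.7122 payoff=0.0000 vs cont=0.4522 → 0.4522 [wait]  node(5,5) S=181.7580 payoff=0.0000 vs cont=0.0000 → 0.0000 [wait]
k=4: node(4,0) S=83.0242 payoff=31.2058 vs cont=31.2745 → 31.2745 [wait]  node(4,1) S=98.8154 payoff=15.4146 vs cont=17.9333 → 17.9333 [wait]  node(4,2) S=117.6100 payoff=0.0000 vs cont=7.4980 → 7.4980 [wait]  node(4,3) S=139.9793 payoff=0.0000 vs cont=1.9560 → 1.9560 [wait]  node(4,4) S=166.6033 payoff=0.0000 vs cont=0.2329 → 0.2329 [wait]
k=3: node(3,0) S=90.5763 payoff=23.6537 vs cont=24.7475 → 24.7475 [wait]  node(3,1) S=107.8039 payoff=6.4261 vs cont=12.8487 → 12.8487 [wait]  node(3,2) S=128.3081 payoff=0.0000 vs cont=4.8041 → 4.8041 [wait]  node(3,3) S=152.7122 payoff=0.0000 vs cont=1.1196 → 1.1196 [wait]
k=2: node(2,0) S=98.8154 payoff=15.4146 vs cont=18.9361 → 18.9361 [wait]  node(2,1) S=117.6100 payoff=0.0000 vs cont=8.9321 → 8.9321 [wait]  node(2,2) S=139.9793 payoff=0.0000 vs cont=3.0137 → 3.0137 [wait]
k=1: node(1,0) S=107.8039 payoff=6.4261 vs cont=14.0561 → 14.0561 [wait]  node(1,1) S=128.3081 payoff=0.0000 vs cont=6.0523 → 6.0523 [wait]
k=0: node(0,0) S=117.6100 payoff=0.0000 vs cont=10.1553 → 10.1553 [wait]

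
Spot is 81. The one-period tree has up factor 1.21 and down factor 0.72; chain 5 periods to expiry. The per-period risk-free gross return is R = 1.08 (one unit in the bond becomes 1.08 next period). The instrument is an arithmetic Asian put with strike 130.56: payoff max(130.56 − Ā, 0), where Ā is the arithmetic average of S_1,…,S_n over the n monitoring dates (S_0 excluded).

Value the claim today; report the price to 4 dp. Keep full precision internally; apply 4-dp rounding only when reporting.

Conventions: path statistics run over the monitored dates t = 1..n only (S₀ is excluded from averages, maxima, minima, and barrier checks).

price = 21.7151

With p* = (R−d)/(u−d) = 0.7347, sum probability × payoff across the paths and divide by R^5.
Enumerate all 2^5 = 32 price paths (U = up ×1.21, D = down ×0.72); each path with k up-moves has probability p*^k·(1−p*)^(5−k).
DDDDD: Ā=33.5968, payoff=96.9632, prob=0.001314
UDDDD: Ā=56.4613, payoff=74.0987, prob=0.003640
DUDDD: Ā=48.5233, payoff=82.0367, prob=0.003640
UUDDD: Ā=81.5462, payoff=49.0138, prob=0.010080
DDUDD: Ā=42.8080, payoff=87.7520, prob=0.003640
UDUDD: Ā=71.9412, payoff=58.6188, prob=0.010080
DUUDD: Ā=64.0032, payoff=66.5568, prob=0.010080
UUUDD: Ā=107.5609, payoff=22.9991, prob=0.027913
DDDUD: Ā=38.6929, payoff=91.8671, prob=0.003640
UDDUD: Ā=65.0256, payoff=65.5344, prob=0.010080
DUDUD: Ā=57.0876, payoff=73.4724, prob=0.010080
UUDUD: Ā=95.9389, payoff=34.6211, prob=0.027913
DDUUD: Ā=51.3722, payoff=79.1878, prob=0.010080
UDUUD: Ā=86.3339, payoff=44.2261, prob=0.027913
DUUUD: Ā=78.3959, payoff=52.1641, prob=0.027913
UUUUD: Ā=131.7487, payoff=0.0000, prob=0.077299
DDDDU: Ā=35.7301, payoff=94.8299, prob=0.003640
UDDDU: Ā=60.0464, payoff=70.5136, prob=0.010080
DUDDU: Ā=52.1084, payoff=78.4516, prob=0.010080
UUDDU: Ā=87.5710, payoff=42.9890, prob=0.027913
DDUDU: Ā=46.3930, payoff=84.1670, prob=0.010080
UDUDU: Ā=77.9660, payoff=52.5940, prob=0.027913
DUUDU: Ā=70.0280, payoff=60.5320, prob=0.027913
UUUDU: Ā=117.6860, payoff=12.8740, prob=0.077299
DDDUU: Ā=42.2780, payoff=88.2820, prob=0.010080
UDDUU: Ā=71.0505, payoff=59.5095, prob=0.027913
DUDUU: Ā=63.1125, payoff=67.4475, prob=0.027913
UUDUU: Ā=106.0640, payoff=24.4960, prob=0.077299
DDUUU: Ā=57.3971, payoff=73.1629, prob=0.027913
UDUUU: Ā=96.4590, payoff=34.1010, prob=0.077299
DUUUU: Ā=88.5210, payoff=42.0390, prob=0.077299
UUUUU: Ā=148.7645, payoff=0.0000, prob=0.214058
Price = Σ prob·payoff / R^5 = 31.906651 / 1.469328 = 21.7151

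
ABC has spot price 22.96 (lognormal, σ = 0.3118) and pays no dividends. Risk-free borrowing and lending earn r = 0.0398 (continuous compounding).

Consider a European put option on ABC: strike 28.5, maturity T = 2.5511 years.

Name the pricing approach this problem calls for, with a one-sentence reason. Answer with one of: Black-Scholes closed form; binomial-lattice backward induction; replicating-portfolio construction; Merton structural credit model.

framework: Black-Scholes closed form

Key observation: everything needed for the exact continuous-time valuation of the European put on ABC (strike 28.5) is given, and no feature rules the closed form out.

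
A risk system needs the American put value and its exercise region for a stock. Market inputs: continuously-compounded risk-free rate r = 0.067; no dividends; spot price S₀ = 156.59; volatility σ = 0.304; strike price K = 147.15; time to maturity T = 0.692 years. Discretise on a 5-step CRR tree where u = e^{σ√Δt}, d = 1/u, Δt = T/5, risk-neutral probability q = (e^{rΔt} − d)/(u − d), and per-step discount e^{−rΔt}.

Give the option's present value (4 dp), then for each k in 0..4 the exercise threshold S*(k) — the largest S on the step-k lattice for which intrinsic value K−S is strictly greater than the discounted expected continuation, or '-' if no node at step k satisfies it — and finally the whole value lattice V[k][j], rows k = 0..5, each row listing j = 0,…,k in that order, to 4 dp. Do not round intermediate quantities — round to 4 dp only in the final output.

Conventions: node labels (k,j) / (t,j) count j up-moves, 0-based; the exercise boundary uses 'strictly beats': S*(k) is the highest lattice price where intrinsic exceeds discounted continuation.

Δt=0.13840  u=1.11974  d=0.89307  q=0.51286  discount=0.99077
step 5 (expiry): payoffs max(K−S,0) = 58.1925 35.6140 7.3048 0.0000 0.0000 0.0000
step 4: (k=4,j=0): S=99.6090, K−S=47.5410, hold=46.1828 ⇒ V=47.5410 exercise | (k=4,j=1): S=124.8911, K−S=22.2589, hold=20.9008 ⇒ V=22.2589 exercise | (k=4,j=2): S=156.5900, K−S=0.0000, hold=3.5256 ⇒ V=3.5256 continue | (k=4,j=3): S=196.3345, K−S=0.0000, hold=0.0000 ⇒ V=0.0000 continue | (k=4,j=4): S=246.1667, K−S=0.0000, hold=0.0000 ⇒ V=0.0000 continue  boundary S*=124.8911
step 3: (k=3,j=0): S=111.5360, K−S=35.6140, hold=34.2558 ⇒ V=35.6140 exercise | (k=3,j=1): S=139.8452, K−S=7.3048, hold=12.5347 ⇒ V=12.5347 continue | (k=3,j=2): S=175.3397, K−S=0.0000, hold=1.7016 ⇒ V=1.7016 continue | (k=3,j=3): S=219.8432, K−S=0.0000, hold=0.0000 ⇒ V=0.0000 continue  boundary S*=111.5360
step 2: (k=2,j=0): S=124.8911, K−S=22.2589, hold=23.5582 ⇒ V=23.5582 continue | (k=2,j=1): S=156.5900, K−S=0.0000, hold=6.9145 ⇒ V=6.9145 continue | (k=2,j=2): S=196.3345, K−S=0.0000, hold=0.8213 ⇒ V=0.8213 continue  boundary S*=-
step 1: (k=1,j=0): S=139.8452, K−S=7.3048, hold=14.8837 ⇒ V=14.8837 continue | (k=1,j=1): S=175.3397, K−S=0.0000, hold=3.7546 ⇒ V=3.7546 continue  boundary S*=-
step 0: (k=0,j=0): S=156.5900, K−S=0.0000, hold=9.0914 ⇒ V=9.0914 continue  boundary S*=-

price = 9.0914
boundary = - - - 111.5360 124.8911
tree:
9.0914
14.8837 3.7546
23.5582 6.9145 0.8213
35.6140 12.5347 1.7016 0.0000
47.5410 22.2589 3.5256 0.0000 0.0000
58.1925 35.6140 7.3048 0.0000 0.0000 0.0000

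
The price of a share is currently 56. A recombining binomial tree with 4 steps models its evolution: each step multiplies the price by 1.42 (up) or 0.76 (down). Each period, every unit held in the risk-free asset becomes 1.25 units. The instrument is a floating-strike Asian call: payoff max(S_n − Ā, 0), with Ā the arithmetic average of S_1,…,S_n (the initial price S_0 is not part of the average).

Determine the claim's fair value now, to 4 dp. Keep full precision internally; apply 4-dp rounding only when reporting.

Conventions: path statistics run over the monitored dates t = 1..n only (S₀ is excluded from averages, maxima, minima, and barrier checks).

price = 15.2974

No-arbitrage gives p* = (R−d)/(u−d) = 0.7424: enumerate every path, weight its payoff by its p*-probability, and discount by R^4.
Enumerate all 2^4 = 16 price paths (U = up ×1.42, D = down ×0.76); each path with k up-moves has probability p*^k·(1−p*)^(4−k).
DDDD: Ā=29.5428, payoff=0.0000, prob=0.004402
UDDD: Ā=55.1983, payoff=0.0000, prob=0.012687
DUDD: Ā=45.9583, payoff=0.0000, prob=0.012687
UUDD: Ā=85.8695, payoff=0.0000, prob=0.036569
DDUD: Ā=38.9359, payoff=0.0000, prob=0.012687
UDUD: Ā=72.7487, payoff=0.0000, prob=0.036569
DUUD: Ā=63.5087, payoff=1.7130, prob=0.036569
UUUD: Ā=118.6610, payoff=3.2005, prob=0.105405
DDDU: Ā=33.5989, payoff=1.3085, prob=0.012687
UDDU: Ā=62.7769, payoff=2.4448, prob=0.036569
DUDU: Ā=53.5369, payoff=11.6848, prob=0.036569
UUDU: Ā=100.0295, payoff=21.8321, prob=0.105405
DDUU: Ā=46.5145, payoff=18.7072, prob=0.036569
UDUU: Ā=86.9087, payoff=34.9529, prob=0.105405
DUUU: Ā=77.6687, payoff=44.1929, prob=0.105405
UUUU: Ā=145.1178, payoff=82.5709, prob=0.303815
Price = Σ prob·payoff / R^4 = 37.347199 / 2.441406 = 15.2974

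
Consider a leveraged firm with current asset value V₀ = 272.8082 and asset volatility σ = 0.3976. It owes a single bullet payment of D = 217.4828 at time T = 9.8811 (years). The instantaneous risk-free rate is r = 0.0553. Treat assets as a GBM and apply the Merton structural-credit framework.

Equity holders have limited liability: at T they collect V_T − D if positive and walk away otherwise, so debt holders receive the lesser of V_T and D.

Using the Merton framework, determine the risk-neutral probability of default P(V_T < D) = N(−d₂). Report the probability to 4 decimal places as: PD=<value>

Apply the equity-as-call identities (strike 217.4828, horizon 9.8811 years):
d₁ = [ln(V₀/D) + (r + σ²/2)T] / (σ√T)
   = [ln(272.8082/217.4828) + (0.0553 + 0.5·0.3976²)·9.8811] / (0.3976·√9.8811)
   = [0.226649 + 1.327455] / 1.249824 = 1.243458
d₂ = d₁ − σ√T = 1.243458 − 1.249824 = -0.006366
risk-neutral PD = N(−d₂) = N(0.006366) = 0.502540

PD=0.5025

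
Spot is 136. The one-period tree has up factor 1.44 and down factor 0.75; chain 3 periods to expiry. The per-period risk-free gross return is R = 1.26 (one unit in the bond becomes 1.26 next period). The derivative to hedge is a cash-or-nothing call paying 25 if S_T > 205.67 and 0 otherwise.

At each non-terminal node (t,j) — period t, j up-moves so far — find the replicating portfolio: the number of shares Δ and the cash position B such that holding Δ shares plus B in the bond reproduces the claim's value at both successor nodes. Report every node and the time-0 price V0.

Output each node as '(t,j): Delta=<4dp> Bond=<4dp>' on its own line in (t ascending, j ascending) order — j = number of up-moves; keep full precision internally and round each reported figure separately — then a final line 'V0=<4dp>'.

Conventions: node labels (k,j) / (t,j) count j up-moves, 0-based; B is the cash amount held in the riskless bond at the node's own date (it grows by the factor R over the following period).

Arbitrage-free pricing uses the up-move probability p* = (R−d)/(u−d) = 0.7391, discounting each step at R = 1.26.
Expiry values: V(3,0)=0.0000, V(3,1)=0.0000, V(3,2)=25.0000, V(3,3)=25.0000
Node (2,0) S=76.5000: V=(p*·0.0000+(1−p*)·0.0000)/1.26=0.0000; Δ=(0.0000−0.0000)/(110.1600−57.3750)=0.0000; B=V−Δ·S=0.0000
Node (2,1) S=146.8800: V=(p*·25.0000+(1−p*)·0.0000)/1.26=14.6653; Δ=(25.0000−0.0000)/(211.5072−110.1600)=0.2467; B=V−Δ·S=-21.5666
Node (2,2) S=282.0096: V=(p*·25.0000+(1−p*)·25.0000)/1.26=19.8413; Δ=(25.0000−25.0000)/(406.0938−211.5072)=0.0000; B=V−Δ·S=19.8413
Node (1,0) S=102.0000: V=(p*·14.6653+(1−p*)·0.0000)/1.26=8.6028; Δ=(14.6653−0.0000)/(146.8800−76.5000)=0.2084; B=V−Δ·S=-12.6512
Node (1,1) S=195.8400: V=(p*·19.8413+(1−p*)·14.6653)/1.26=14.6754; Δ=(19.8413−14.6653)/(282.0096−146.8800)=0.0383; B=V−Δ·S=7.1740
Node (0,0) S=136.0000: V=(p*·14.6754+(1−p*)·8.6028)/1.26=10.3899; Δ=(14.6754−8.6028)/(195.8400−102.0000)=0.0647; B=V−Δ·S=1.5890
As a check, the time-0 holding Δ(0,0)·S0 + B(0,0) comes to 10.3899 — exactly V0.

(0,0): Delta=0.0647 Bond=1.5890
(1,0): Delta=0.2084 Bond=-12.6512
(1,1): Delta=0.0383 Bond=7.1740
(2,0): Delta=0.0000 Bond=0.0000
(2,1): Delta=0.2467 Bond=-21.5666
(2,2): Delta=0.0000 Bond=19.8413
V0=10.3899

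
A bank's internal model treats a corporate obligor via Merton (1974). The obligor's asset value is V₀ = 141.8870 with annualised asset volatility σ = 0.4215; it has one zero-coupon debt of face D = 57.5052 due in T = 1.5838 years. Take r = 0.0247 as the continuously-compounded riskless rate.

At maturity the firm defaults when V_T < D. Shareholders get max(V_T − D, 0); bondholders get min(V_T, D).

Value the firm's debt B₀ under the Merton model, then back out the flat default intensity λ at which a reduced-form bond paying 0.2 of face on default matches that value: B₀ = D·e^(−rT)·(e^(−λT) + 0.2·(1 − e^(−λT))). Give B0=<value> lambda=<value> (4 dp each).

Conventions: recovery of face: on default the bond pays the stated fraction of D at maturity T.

B0=54.6061 lambda=0.0100

Work the structural quantities from V₀ = 141.8870 against face 57.5052:
d₁ = [ln(V₀/D) + (r + σ²/2)T] / (σ√T)
   = [ln(141.8870/57.5052) + (0.0247 + 0.5·0.4215²)·1.5838] / (0.4215·√1.5838)
   = [0.903156 + 0.179811] / 0.530454 = 2.041584
d₂ = d₁ − σ√T = 2.041584 − 0.530454 = 1.511129
N(d₁) = 0.979404,  N(d₂) = 0.934622,  e^(−rT) = 0.961635
E₀ = V₀·N(d₁) − D·e^(−rT)·N(d₂)
   = 141.8870·0.979404 − 57.5052·0.961635·0.934622 = 87.280922
B₀ = V₀ − E₀ = 141.8870 − 87.280922 = 54.606078
e^(−λT) = (B₀·e^(rT)/D − 0.2)/(1 − 0.2) = (54.6061·1.039895/57.5052 − 0.2)/0.8 = 0.98433656
λ = −ln(0.98433656)/1.5838 = 0.009968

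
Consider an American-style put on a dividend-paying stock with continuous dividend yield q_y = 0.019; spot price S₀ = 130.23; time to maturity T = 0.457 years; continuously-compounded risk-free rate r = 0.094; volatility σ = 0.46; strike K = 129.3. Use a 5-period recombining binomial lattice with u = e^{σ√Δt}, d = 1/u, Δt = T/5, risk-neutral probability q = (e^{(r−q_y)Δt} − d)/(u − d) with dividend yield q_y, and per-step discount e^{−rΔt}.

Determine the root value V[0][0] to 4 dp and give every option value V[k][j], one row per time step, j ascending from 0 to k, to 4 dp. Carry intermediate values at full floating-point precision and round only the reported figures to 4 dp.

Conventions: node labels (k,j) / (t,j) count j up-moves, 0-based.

price = 14.3337
tree:
14.3337
21.6397 6.9801
31.4400 11.8181 2.0663
43.4935 19.4451 4.0861 0.0000
54.6340 30.6909 8.0800 0.0000 0.0000
64.3280 43.4935 15.9780 0.0000 0.0000 0.0000

Δt=0.09140, u=1.14920, d=0.87017, q=0.48994, disc=e^(-rΔt)=0.99145
k=5 terminal: V=max(K-S,0) → 64.3280 43.4935 15.9780 0.0000 0.0000 0.0000
k=4: j=0 S=74.6660 intr=54.6340 cont=53.6574 V=54.6340[EX]; j=1 S=98.6091 intr=30.6909 cont=29.7558 V=30.6909[EX]; j=2 S=130.2300 intr=0.0000 cont=8.0800 V=8.0800[hold]; j=3 S=171.9907 intr=0.0000 cont=0.0000 V=0.0000[hold]; j=4 S=227.1428 intr=0.0000 cont=0.0000 V=0.0000[hold]
k=3: j=0 S=85.8065 intr=43.4935 cont=42.5363 V=43.4935[EX]; j=1 S=113.3220 intr=15.9780 cont=19.4451 V=19.4451[hold]; j=2 S=149.6608 intr=0.0000 cont=4.0861 V=4.0861[hold]; j=3 S=197.6524 intr=0.0000 cont=0.0000 V=0.0000[hold]
k=2: j=0 S=98.6091 intr=30.6909 cont=31.4400 V=31.4400[hold]; j=1 S=130.2300 intr=0.0000 cont=11.8181 V=11.8181[hold]; j=2 S=171.9907 intr=0.0000 cont=2.0663 V=2.0663[hold]
k=1: j=0 S=113.3220 intr=15.9780 cont=21.6397 V=21.6397[hold]; j=1 S=149.6608 intr=0.0000 cont=6.9801 V=6.9801[hold]
k=0: j=0 S=130.2300 intr=0.0000 cont=14.3337 V=14.3337[hold]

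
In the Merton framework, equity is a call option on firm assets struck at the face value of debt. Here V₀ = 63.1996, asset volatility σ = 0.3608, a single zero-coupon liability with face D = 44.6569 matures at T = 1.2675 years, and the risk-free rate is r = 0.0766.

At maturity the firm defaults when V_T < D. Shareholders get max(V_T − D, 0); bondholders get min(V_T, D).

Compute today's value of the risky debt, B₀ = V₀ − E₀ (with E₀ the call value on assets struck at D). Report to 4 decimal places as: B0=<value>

Apply the equity-as-call identities (strike 44.6569, horizon 1.2675 years):
d₁ = [ln(V₀/D) + (r + σ²/2)T] / (σ√T)
   = [ln(63.1996/44.6569) + (0.0766 + 0.5·0.3608²)·1.2675] / (0.3608·√1.2675)
   = [0.347289 + 0.179590] / 0.406201 = 1.297091
d₂ = d₁ − σ√T = 1.297091 − 0.406201 = 0.890890
N(d₁) = 0.902700,  N(d₂) = 0.813506,  e^(−rT) = 0.907474
E₀ = V₀·N(d₁) − D·e^(−rT)·N(d₂)
   = 63.1996·0.902700 − 44.6569·0.907474·0.813506 = 24.082975
B₀ = V₀ − E₀ = 63.1996 − 24.082975 = 39.116625

B0=39.1166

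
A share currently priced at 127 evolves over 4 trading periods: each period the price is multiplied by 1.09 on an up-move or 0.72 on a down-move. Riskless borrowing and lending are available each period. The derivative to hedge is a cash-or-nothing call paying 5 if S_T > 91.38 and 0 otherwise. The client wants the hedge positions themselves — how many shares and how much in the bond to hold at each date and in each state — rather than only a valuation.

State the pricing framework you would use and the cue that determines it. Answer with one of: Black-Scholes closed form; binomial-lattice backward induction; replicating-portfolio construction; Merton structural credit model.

Key observation: the mandate to exhibit the hedge at every date and state singles out the replicating-portfolio construction on the 4-period tree with factors 1.09 and 0.72 from 127.

framework: replicating-portfolio construction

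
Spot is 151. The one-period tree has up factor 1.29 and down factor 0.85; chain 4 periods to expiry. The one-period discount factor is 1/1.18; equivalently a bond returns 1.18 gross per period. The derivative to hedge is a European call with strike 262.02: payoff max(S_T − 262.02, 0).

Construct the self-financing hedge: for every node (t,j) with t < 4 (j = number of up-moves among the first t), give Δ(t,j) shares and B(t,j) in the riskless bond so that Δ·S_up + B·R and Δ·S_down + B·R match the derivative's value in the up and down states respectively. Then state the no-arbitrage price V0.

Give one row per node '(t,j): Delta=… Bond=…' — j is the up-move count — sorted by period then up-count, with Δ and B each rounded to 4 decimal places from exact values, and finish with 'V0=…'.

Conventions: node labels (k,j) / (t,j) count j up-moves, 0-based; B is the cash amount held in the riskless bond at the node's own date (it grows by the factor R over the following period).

Risk-neutral probability p* = (R−d)/(u−d) = (1.18−0.85)/(1.29−0.85) = 0.7500.
Expiry values: V(4,0)=0.0000, V(4,1)=0.0000, V(4,2)=0.0000, V(4,3)=13.5075, V(4,4)=156.1336
Node (3,0) S=92.7329: V=(p*·0.0000+(1−p*)·0.0000)/1.18=0.0000; Δ=(0.0000−0.0000)/(119.6254−78.8229)=0.0000; B=V−Δ·S=0.0000
Node (3,1) S=140.7358: V=(p*·0.0000+(1−p*)·0.0000)/1.18=0.0000; Δ=(0.0000−0.0000)/(181.5491−119.6254)=0.0000; B=V−Δ·S=0.0000
Node (3,2) S=213.5872: V=(p*·13.5075+(1−p*)·0.0000)/1.18=8.5853; Δ=(13.5075−0.0000)/(275.5275−181.5491)=0.1437; B=V−Δ·S=-22.1136
Node (3,3) S=324.1500: V=(p*·156.1336+(1−p*)·13.5075)/1.18=102.0992; Δ=(156.1336−13.5075)/(418.1536−275.5275)=1.0000; B=V−Δ·S=-222.0508
Node (2,0) S=109.0975: V=(p*·0.0000+(1−p*)·0.0000)/1.18=0.0000; Δ=(0.0000−0.0000)/(140.7358−92.7329)=0.0000; B=V−Δ·S=0.0000
Node (2,1) S=165.5715: V=(p*·8.5853+(1−p*)·0.0000)/1.18=5.4568; Δ=(8.5853−0.0000)/(213.5872−140.7358)=0.1178; B=V−Δ·S=-14.0553
Node (2,2) S=251.2791: V=(p*·102.0992+(1−p*)·8.5853)/1.18=66.7125; Δ=(102.0992−8.5853)/(324.1500−213.5872)=0.8458; B=V−Δ·S=-145.8191
Node (1,0) S=128.3500: V=(p*·5.4568+(1−p*)·0.0000)/1.18=3.4683; Δ=(5.4568−0.0000)/(165.5715−109.0975)=0.0966; B=V−Δ·S=-8.9334
Node (1,1) S=194.7900: V=(p*·66.7125+(1−p*)·5.4568)/1.18=43.5581; Δ=(66.7125−5.4568)/(251.2791−165.5715)=0.7147; B=V−Δ·S=-95.6594
Node (0,0) S=151.0000: V=(p*·43.5581+(1−p*)·3.4683)/1.18=28.4200; Δ=(43.5581−3.4683)/(194.7900−128.3500)=0.6034; B=V−Δ·S=-62.6932
Sanity check at the root: Δ(0,0)·S0 + B(0,0) reproduces V0 = 28.4200.

(0,0): Delta=0.6034 Bond=-62.6932
(1,0): Delta=0.0966 Bond=-8.9334
(1,1): Delta=0.7147 Bond=-95.6594
(2,0): Delta=0.0000 Bond=0.0000
(2,1): Delta=0.1178 Bond=-14.0553
(2,2): Delta=0.8458 Bond=-145.8191
(3,0): Delta=0.0000 Bond=0.0000
(3,1): Delta=0.0000 Bond=0.0000
(3,2): Delta=0.1437 Bond=-22.1136
(3,3): Delta=1.0000 Bond=-222.0508
V0=28.4200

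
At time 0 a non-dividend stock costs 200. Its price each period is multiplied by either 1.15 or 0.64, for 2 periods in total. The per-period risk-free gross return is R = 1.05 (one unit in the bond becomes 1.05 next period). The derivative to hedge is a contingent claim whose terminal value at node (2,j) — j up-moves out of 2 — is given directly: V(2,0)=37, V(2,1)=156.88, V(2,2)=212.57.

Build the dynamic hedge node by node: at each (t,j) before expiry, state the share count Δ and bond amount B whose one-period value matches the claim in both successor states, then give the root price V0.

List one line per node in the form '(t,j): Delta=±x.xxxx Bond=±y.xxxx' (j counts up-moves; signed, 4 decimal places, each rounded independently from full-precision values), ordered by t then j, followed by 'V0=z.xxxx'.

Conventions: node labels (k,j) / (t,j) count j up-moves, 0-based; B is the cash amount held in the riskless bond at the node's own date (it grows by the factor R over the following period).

(0,0): Delta=0.6375 Bond=43.2599
(1,0): Delta=1.8364 Bond=-108.0359
(1,1): Delta=0.4748 Bond=82.8519
V0=170.7600

No-arbitrage ⇒ martingale measure with p* = (R−d)/(u−d) = 0.8039.
Terminal payoffs: V(2,0)=37.0000, V(2,1)=156.8800, V(2,2)=212.5700
(1,0): S=128.0000. Δ = (V_up−V_dn)/(S_up−S_dn) = (156.8800−37.0000)/(147.2000−81.9200) = 1.8364. V = [p*·156.8800 + (1−p*)·37.0000]/1.05 = 127.0230. B = V − Δ·S = -108.0359.
(1,1): S=230.0000. Δ = (V_up−V_dn)/(S_up−S_dn) = (212.5700−156.8800)/(264.5000−147.2000) = 0.4748. V = [p*·212.5700 + (1−p*)·156.8800]/1.05 = 192.0480. B = V − Δ·S = 82.8519.
(0,0): S=200.0000. Δ = (V_up−V_dn)/(S_up−S_dn) = (192.0480−127.0230)/(230.0000−128.0000) = 0.6375. V = [p*·192.0480 + (1−p*)·127.0230]/1.05 = 170.7600. B = V − Δ·S = 43.2599.
Verification: the root portfolio costs Δ(0,0)·S0 + B(0,0) = 170.7600, matching V0.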